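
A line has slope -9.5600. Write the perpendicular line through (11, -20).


Perpendicular slope = -1/m1 = -1/(-9.5600) = 0.1046
b2 = y0 - m2*x0 = -20 + 11/(-9.5600) = -20 - 1.1506 = -21.1506

y = 0.1046x - 21.1506


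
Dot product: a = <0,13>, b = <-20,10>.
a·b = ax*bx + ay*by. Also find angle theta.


a·b = 0*(-20) + 13*10 = 0 + 130 = 130
|a| = sqrt(0+169) = 13.0000
|b| = sqrt(400+100) = 22.3607
cos(theta) = 130/(sqrt(169)*sqrt(500)) = 130/sqrt(84500) = 0.447214
theta = arccos(130/sqrt(84500)) = 63.4349 degrees

a·b = 130, theta = 63.4349 deg


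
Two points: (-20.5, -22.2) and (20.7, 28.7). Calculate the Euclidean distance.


dx = 20.7 + 20.5 = 41.2
dy = 28.7 + 22.2 = 50.9
d = sqrt(1697.44 + 2590.81) = sqrt(4288.25) = 65.4847

65.4847


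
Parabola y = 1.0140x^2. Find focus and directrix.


a = 1.0140
1/(4a) = 0.2465
Focus = (0, 0.2465)
Directrix: y = -0.2465

Focus = (0, 0.2465), Directrix: y = -0.2465


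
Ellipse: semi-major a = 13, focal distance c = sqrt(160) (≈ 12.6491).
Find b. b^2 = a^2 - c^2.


b^2 = 13^2 - (sqrt(160))^2 = 169 - 160 = 9
b = sqrt(9) = 3

b = 3


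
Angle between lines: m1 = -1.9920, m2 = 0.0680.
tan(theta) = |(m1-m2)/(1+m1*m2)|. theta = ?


m1-m2 = -2.06
1+m1*m2 = 0.864544
tan(theta) = |-2.06/0.864544| = 2.382759
theta = arctan(|-2.06/0.864544|) = 67.2331 degrees (acute angle)

67.2331 degrees


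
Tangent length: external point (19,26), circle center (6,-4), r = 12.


d = sqrt((19-6)^2 + (26+ 4)^2) = sqrt(169+900) = 32.6956
L = sqrt(1069.0000 - 144) = sqrt(925.0000) = 30.4138

30.4138


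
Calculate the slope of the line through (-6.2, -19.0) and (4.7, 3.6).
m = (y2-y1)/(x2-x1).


dy = 3.6 + 19.0 = 22.6
dx = 4.7 + 6.2 = 10.9
m = 22.6/10.9 = 2.0734

m = 2.0734


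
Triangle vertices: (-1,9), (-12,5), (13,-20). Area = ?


-1*(5+ 20) = -25
-12*(-20-9) = 348
13*(9-5) = 52
sum = 375
Area = |375|/2 = 187.5000

187.5000 sq units


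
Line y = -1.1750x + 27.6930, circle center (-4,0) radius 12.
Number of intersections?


Substitute y = -1.1750x + 27.6930: (x+ 4)^2 + (-1.1750x+27.6930-0)^2 = 144
Expand to Ax^2 + Bx + C = 0, where b-k = 27.693
A = 1+m^2 = 2.380625
B = 2(m(b-k) - h) = 2(-1.1750*27.693 + 4) = -57.07855
C = h^2 + (b-k)^2 - r^2 = 16 + 766.902249 - 144 = 638.902249
disc = B^2-4AC = 3257.9609 - 6083.9467 = -2825.9858
disc < 0

0 intersection points


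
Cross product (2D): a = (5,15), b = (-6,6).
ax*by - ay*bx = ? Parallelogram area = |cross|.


cross = 5*6 - 15*(-6) = 30 + 90 = 120
Parallelogram area = |120| = 120

cross = 120, parallelogram area = 120


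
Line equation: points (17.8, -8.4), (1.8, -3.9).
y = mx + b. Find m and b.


m = (4.5)/(-16.0) = -0.2812
b = y1 - m*x1 = -8.4 - (4.5*17.8)/(-16.0) = -8.4 + 5.0063 = -3.3937

y = -0.2812x - 3.3937


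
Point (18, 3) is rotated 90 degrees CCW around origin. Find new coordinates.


cos(90) = 0, sin(90) = 1
x' = 18*0 - 3*1 = -3
y' = 18*1 + 3*0 = 18

(-3, 18)


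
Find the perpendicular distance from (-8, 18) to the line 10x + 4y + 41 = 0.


|10*(-8) + 4*18 + 41| = |33| = 33
sqrt(100 + 16) = sqrt(116) = 10.7703
d = 33/sqrt(116) = 3.0640

3.0640


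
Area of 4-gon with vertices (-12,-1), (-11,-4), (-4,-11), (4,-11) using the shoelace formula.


sum(xi*y_{i+1}) = -12*(-4) - 11*(-11) - 4*(-11) + 4*(-1) = 209
sum(yi*x_{i+1}) = -1*(-11) - 4*(-4) - 11*4 - 11*(-12) = 115
Area = |209 - 115|/2 = 94/2 = 47.0000

47.0000 sq units


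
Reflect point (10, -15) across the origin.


Reflection rule for origin: (-x, -y)
(10, -15) -> (-10, 15)

(-10, 15)


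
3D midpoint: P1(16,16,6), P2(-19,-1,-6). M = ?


Mx = (16- 19)/2 = -1.5000
My = (16- 1)/2 = 7.5000
Mz = (6- 6)/2 = 0

M = (-1.5000, 7.5000, 0)


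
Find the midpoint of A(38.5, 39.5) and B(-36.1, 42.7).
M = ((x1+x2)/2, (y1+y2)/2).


Mx = (38.5 - 36.1)/2 = 2.4/2 = 1.2000
My = (39.5 + 42.7)/2 = 82.2/2 = 41.1000

(1.2000, 41.1000)


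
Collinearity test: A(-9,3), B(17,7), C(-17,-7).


-9*(7+ 7) + 17*(-7-3) - 17*(3-7)
= -126 - 170 + 68 = -228

No, not collinear (determinant = -228)


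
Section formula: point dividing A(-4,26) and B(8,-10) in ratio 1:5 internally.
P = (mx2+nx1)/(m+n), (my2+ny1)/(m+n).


Px = (1*8 + 5*(-4))/6 = -12/6 = -2.0000
Py = (1*(-10) + 5*26)/6 = 120/6 = 20.0000

P = (-2.0000, 20.0000)


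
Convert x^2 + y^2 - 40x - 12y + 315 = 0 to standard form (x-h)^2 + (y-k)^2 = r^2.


h = -D/2 = 40/2 = 20
k = -E/2 = 12/2 = 6
r^2 = h^2 + k^2 - F = 400 + 36 - 315 = 121
r = 11

Center (20, 6), radius = 11


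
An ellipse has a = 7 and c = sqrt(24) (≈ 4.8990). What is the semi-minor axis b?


b^2 = 7^2 - (sqrt(24))^2 = 49 - 24 = 25
b = sqrt(25) = 5

b = 5


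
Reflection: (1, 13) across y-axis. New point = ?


Reflection rule for y-axis: (-x, y)
(1, 13) -> (-1, 13)

(-1, 13)


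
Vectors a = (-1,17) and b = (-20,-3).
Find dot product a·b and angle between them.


a·b = -1*(-20) + 17*(-3) = 20 - 51 = -31
|a| = sqrt(1+289) = 17.0294
|b| = sqrt(400+9) = 20.2237
cos(theta) = -31/(sqrt(290)*sqrt(409)) = -31/sqrt(118610) = -0.090012
theta = arccos(-31/sqrt(118610)) = 95.1643 degrees

a·b = -31, theta = 95.1643 deg


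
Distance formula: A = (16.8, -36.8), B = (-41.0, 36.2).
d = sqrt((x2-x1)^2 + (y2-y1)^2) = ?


dx = -41.0 - 16.8 = -57.8
dy = 36.2 + 36.8 = 73.0
d = sqrt(3340.84 + 5329.0) = sqrt(8669.84) = 93.1120

93.1120


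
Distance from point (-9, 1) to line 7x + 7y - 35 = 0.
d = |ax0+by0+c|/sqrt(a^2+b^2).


|7*(-9) + 7*1 - 35| = |-91| = 91
sqrt(49 + 49) = sqrt(98) = 9.8995
d = 91/sqrt(98) = 9.1924

9.1924


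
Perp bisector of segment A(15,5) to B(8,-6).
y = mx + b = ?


Midpoint = (11.5, -0.5)
Slope of AB = dy/dx = -11/(-7) = 1.5714
Perp slope = -dx/dy = -7/11 = -0.6364
b = My - (perp slope)*Mx = -0.5 + (-7*11.5)/(-11) = -0.5 + 7.3182 = 6.8182

y = -0.6364x + 6.8182


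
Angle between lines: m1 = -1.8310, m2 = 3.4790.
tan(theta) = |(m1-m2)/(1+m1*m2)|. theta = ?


m1-m2 = -5.31
1+m1*m2 = -5.370049
tan(theta) = |-5.31/(-5.370049)| = 0.988818
theta = arctan(|-5.31/(-5.370049)|) = 44.6779 degrees (acute angle)

44.6779 degrees


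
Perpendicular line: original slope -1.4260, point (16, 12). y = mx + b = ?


Perpendicular slope = -1/m1 = -1/(-1.4260) = 0.7013
b2 = y0 - m2*x0 = 12 + 16/(-1.4260) = 12 - 11.2202 = 0.7798

y = 0.7013x + 0.7798


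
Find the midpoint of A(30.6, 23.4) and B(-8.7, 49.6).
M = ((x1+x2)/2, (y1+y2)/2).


Mx = (30.6 - 8.7)/2 = 21.9/2 = 10.9500
My = (23.4 + 49.6)/2 = 73.0/2 = 36.5000

(10.9500, 36.5000)


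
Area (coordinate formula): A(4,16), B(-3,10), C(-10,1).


4*(10-1) = 36
-3*(1-16) = 45
-10*(16-10) = -60
sum = 21
Area = |21|/2 = 10.5000

10.5000 sq units


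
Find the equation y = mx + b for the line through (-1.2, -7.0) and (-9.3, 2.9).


m = (9.9)/(-8.1) = -1.2222
b = y1 - m*x1 = -7.0 - (9.9*(-1.2))/(-8.1) = -7.0 - 1.4667 = -8.4667

y = -1.2222x - 8.4667


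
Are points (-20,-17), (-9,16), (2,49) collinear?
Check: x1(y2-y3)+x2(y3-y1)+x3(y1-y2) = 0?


-20*(16-49) - 9*(49+ 17) + 2*(-17-16)
= 660 - 594 - 66 = 0

Yes, collinear (determinant = 0)


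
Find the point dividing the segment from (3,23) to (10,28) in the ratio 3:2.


Px = (3*10 + 2*3)/5 = 36/5 = 7.2000
Py = (3*28 + 2*23)/5 = 130/5 = 26.0000

P = (7.2000, 26.0000)


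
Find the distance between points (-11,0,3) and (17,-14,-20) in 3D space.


dx=28, dy=-14, dz=-23
d = sqrt(784+196+529) = sqrt(1509) = 38.8458

38.8458


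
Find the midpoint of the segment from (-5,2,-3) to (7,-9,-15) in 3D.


Mx = (-5+7)/2 = 1.0000
My = (2- 9)/2 = -3.5000
Mz = (-3- 15)/2 = -9.0000

M = (1.0000, -3.5000, -9.0000)


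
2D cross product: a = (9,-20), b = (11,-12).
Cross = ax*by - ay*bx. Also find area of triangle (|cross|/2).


cross = 9*(-12) + 20*11 = -108 + 220 = 112
Triangle area = |112|/2 = 112/2 = 56.0000

cross = 112, triangle area = 56.0000


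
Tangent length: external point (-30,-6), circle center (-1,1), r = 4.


d = sqrt((-30+ 1)^2 + (-6-1)^2) = sqrt(841+49) = 29.8329
L = sqrt(890.0000 - 16) = sqrt(874.0000) = 29.5635

29.5635


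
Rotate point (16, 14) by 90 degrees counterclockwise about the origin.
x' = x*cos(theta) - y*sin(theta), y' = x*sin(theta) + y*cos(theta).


cos(90) = 0, sin(90) = 1
x' = 16*0 - 14*1 = -14
y' = 16*1 + 14*0 = 16

(-14, 16)


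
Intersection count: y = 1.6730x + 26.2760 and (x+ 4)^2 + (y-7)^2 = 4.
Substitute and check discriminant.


Substitute y = 1.6730x + 26.2760: (x+ 4)^2 + (1.6730x+26.2760-7)^2 = 4
Expand to Ax^2 + Bx + C = 0, where b-k = 19.276
A = 1+m^2 = 3.798929
B = 2(m(b-k) - h) = 2(1.6730*19.276 + 4) = 72.497496
C = h^2 + (b-k)^2 - r^2 = 16 + 371.564176 - 4 = 383.564176
disc = B^2-4AC = 5255.8869 - 5828.5323 = -572.6454
disc < 0

0 intersection points


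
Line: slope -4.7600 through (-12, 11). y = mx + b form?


y - 11 = -4.7600(x + 12)
y = -4.7600x + 11 + 4.7600*(-12)
y = -4.7600x - 46.1200

y = -4.7600x - 46.1200


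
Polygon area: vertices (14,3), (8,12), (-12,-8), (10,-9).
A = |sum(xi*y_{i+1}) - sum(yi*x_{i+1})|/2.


sum(xi*y_{i+1}) = 14*12 + 8*(-8) - 12*(-9) + 10*3 = 242
sum(yi*x_{i+1}) = 3*8 + 12*(-12) - 8*10 - 9*14 = -326
Area = |242 + 326|/2 = 568/2 = 284.0000

284.0000 sq units


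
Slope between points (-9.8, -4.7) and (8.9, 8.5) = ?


dy = 8.5 + 4.7 = 13.2
dx = 8.9 + 9.8 = 18.7
m = 13.2/18.7 = 0.7059

m = 0.7059


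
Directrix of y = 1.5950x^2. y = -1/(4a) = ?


a = 1.5950
1/(4a) = 0.1567
directrix: y = -0.1567 = -0.1567

y = -0.1567


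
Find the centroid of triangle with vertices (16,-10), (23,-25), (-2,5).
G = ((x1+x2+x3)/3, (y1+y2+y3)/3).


Gx = (16+23- 2)/3 = 37/3 = 12.3333
Gy = (-10- 25+5)/3 = -30/3 = -10.0000

G = (12.3333, -10.0000)


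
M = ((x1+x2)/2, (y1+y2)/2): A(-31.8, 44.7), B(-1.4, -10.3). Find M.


Mx = (-31.8 - 1.4)/2 = -33.2/2 = -16.6000
My = (44.7 - 10.3)/2 = 34.4/2 = 17.2000

(-16.6000, 17.2000)


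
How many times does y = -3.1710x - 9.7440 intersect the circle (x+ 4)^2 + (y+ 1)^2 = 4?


Substitute y = -3.1710x - 9.7440: (x+ 4)^2 + (-3.1710x- 9.7440+ 1)^2 = 4
Expand to Ax^2 + Bx + C = 0, where b-k = -8.744
A = 1+m^2 = 11.055241
B = 2(m(b-k) - h) = 2(-3.1710*(-8.744) + 4) = 63.454448
C = h^2 + (b-k)^2 - r^2 = 16 + 76.457536 - 4 = 88.457536
disc = B^2-4AC = 4026.4670 - 3911.6775 = 114.7895
disc > 0

2 intersection points


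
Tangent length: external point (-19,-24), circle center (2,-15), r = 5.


d = sqrt((-19-2)^2 + (-24+ 15)^2) = sqrt(441+81) = 22.8473
L = sqrt(522.0000 - 25) = sqrt(497.0000) = 22.2935

22.2935


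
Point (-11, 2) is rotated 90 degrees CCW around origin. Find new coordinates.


cos(90) = 0, sin(90) = 1
x' = -11*0 - 2*1 = -2
y' = -11*1 + 2*0 = -11

(-2, -11)


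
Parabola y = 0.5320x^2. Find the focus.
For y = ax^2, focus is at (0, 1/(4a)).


a = 0.5320
4a = 2.1280
focus = (0, 1/2.1280) = (0, 0.4699)

Focus = (0, 0.4699)


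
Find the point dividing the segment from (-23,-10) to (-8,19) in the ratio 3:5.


Px = (3*(-8) + 5*(-23))/8 = -139/8 = -17.3750
Py = (3*19 + 5*(-10))/8 = 7/8 = 0.8750

P = (-17.3750, 0.8750)


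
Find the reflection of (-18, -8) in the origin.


Reflection rule for origin: (-x, -y)
(-18, -8) -> (18, 8)

(18, 8)


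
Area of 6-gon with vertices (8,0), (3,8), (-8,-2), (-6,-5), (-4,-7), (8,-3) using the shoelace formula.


sum(xi*y_{i+1}) = 8*8 + 3*(-2) - 8*(-5) - 6*(-7) - 4*(-3) + 8*0 = 152
sum(yi*x_{i+1}) = 0*3 + 8*(-8) - 2*(-6) - 5*(-4) - 7*8 - 3*8 = -112
Area = |152 + 112|/2 = 264/2 = 132.0000

132.0000 sq units


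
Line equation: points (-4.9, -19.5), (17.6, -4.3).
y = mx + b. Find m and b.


m = (15.2)/(22.5) = 0.6756
b = y1 - m*x1 = -19.5 - (15.2*(-4.9))/(22.5) = -19.5 + 3.3102 = -16.1898

y = 0.6756x - 16.1898


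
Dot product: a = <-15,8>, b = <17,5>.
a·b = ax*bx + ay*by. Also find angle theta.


a·b = -15*17 + 8*5 = -255 + 40 = -215
|a| = sqrt(225+64) = 17.0000
|b| = sqrt(289+25) = 17.7200
cos(theta) = -215/(sqrt(289)*sqrt(314)) = -215/sqrt(90746) = -0.713715
theta = arccos(-215/sqrt(90746)) = 135.5380 degrees

a·b = -215, theta = 135.5380 deg


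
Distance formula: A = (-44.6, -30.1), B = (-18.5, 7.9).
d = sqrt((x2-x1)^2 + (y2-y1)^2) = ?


dx = -18.5 + 44.6 = 26.1
dy = 7.9 + 30.1 = 38.0
d = sqrt(681.21 + 1444.0) = sqrt(2125.21) = 46.1000

46.1000


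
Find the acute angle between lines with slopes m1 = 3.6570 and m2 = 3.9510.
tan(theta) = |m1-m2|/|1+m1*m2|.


m1-m2 = -0.294
1+m1*m2 = 15.448807
tan(theta) = |-0.294/15.448807| = 0.019031
theta = arctan(|-0.294/15.448807|) = 1.0902 degrees (acute angle)

1.0902 degrees


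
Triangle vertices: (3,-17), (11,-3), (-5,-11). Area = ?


3*(-3+ 11) = 24
11*(-11+ 17) = 66
-5*(-17+ 3) = 70
sum = 160
Area = |160|/2 = 80.0000

80.0000 sq units


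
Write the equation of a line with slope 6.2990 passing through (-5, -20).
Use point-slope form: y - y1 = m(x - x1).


y + 20 = 6.2990(x + 5)
y = 6.2990x - 20 - 6.2990*(-5)
y = 6.2990x + 11.4950

y = 6.2990x + 11.4950


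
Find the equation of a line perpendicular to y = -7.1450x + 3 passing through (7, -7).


Perpendicular slope = -1/m1 = -1/(-7.1450) = 0.1400
b2 = y0 - m2*x0 = -7 + 7/(-7.1450) = -7 - 0.9797 = -7.9797

y = 0.1400x - 7.9797


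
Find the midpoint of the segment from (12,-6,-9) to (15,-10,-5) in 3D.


Mx = (12+15)/2 = 13.5000
My = (-6- 10)/2 = -8.0000
Mz = (-9- 5)/2 = -7.0000

M = (13.5000, -8.0000, -7.0000)


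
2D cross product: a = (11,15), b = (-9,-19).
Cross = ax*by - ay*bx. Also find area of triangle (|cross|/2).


cross = 11*(-19) - 15*(-9) = -209 + 135 = -74
Triangle area = |-74|/2 = 74/2 = 37.0000

cross = -74, triangle area = 37.0000


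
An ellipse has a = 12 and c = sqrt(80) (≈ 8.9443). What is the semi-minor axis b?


b^2 = 12^2 - (sqrt(80))^2 = 144 - 80 = 64
b = sqrt(64) = 8

b = 8


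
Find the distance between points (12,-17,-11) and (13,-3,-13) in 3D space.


dx=1, dy=14, dz=-2
d = sqrt(1+196+4) = sqrt(201) = 14.1774

14.1774


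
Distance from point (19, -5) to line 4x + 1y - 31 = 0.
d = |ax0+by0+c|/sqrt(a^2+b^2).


|4*19 + 1*(-5) - 31| = |40| = 40
sqrt(16 + 1) = sqrt(17) = 4.1231
d = 40/sqrt(17) = 9.7014

9.7014


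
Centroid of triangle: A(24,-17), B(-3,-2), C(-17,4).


Gx = (24- 3- 17)/3 = 4/3 = 1.3333
Gy = (-17- 2+4)/3 = -15/3 = -5.0000

G = (1.3333, -5.0000)


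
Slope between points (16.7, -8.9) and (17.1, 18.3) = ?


dy = 18.3 + 8.9 = 27.2
dx = 17.1 - 16.7 = 0.4
m = 27.2/0.4 = 68.0000

m = 68.0000


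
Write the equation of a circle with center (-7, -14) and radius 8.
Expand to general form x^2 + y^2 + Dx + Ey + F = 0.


(x+ 7)^2 + (y+ 14)^2 = 8^2
D = -2h = 14, E = -2k = 28
F = h^2+k^2-r^2 = 49+196-64 = 181

x^2 + y^2 + 14x + 28y + 181 = 0


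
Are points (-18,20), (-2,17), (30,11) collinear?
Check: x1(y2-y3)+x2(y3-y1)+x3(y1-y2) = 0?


-18*(17-11) - 2*(11-20) + 30*(20-17)
= -108 + 18 + 90 = 0

Yes, collinear (determinant = 0)


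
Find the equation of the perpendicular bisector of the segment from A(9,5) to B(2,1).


Midpoint = (5.5, 3)
Slope of AB = dy/dx = -4/(-7) = 0.5714
Perp slope = -dx/dy = -7/4 = -1.7500
b = My - (perp slope)*Mx = 3 + (-7*5.5)/(-4) = 3 + 9.6250 = 12.6250

y = -1.7500x + 12.6250


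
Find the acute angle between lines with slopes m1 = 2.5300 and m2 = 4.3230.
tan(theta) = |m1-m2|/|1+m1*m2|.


m1-m2 = -1.793
1+m1*m2 = 11.93719
tan(theta) = |-1.793/11.93719| = 0.150203
theta = arctan(|-1.793/11.93719|) = 8.5421 degrees (acute angle)

8.5421 degrees


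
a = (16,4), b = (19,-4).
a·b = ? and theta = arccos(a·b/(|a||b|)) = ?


a·b = 16*19 + 4*(-4) = 304 - 16 = 288
|a| = sqrt(256+16) = 16.4924
|b| = sqrt(361+16) = 19.4165
cos(theta) = 288/(sqrt(272)*sqrt(377)) = 288/sqrt(102544) = 0.899368
theta = arccos(288/sqrt(102544)) = 25.9249 degrees

a·b = 288, theta = 25.9249 deg


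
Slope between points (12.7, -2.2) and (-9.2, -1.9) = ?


dy = -1.9 + 2.2 = 0.3
dx = -9.2 - 12.7 = -21.9
m = 0.3/(-21.9) = -0.0137

m = -0.0137


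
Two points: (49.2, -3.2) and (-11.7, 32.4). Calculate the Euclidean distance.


dx = -11.7 - 49.2 = -60.9
dy = 32.4 + 3.2 = 35.6
d = sqrt(3708.81 + 1267.36) = sqrt(4976.17) = 70.5420

70.5420


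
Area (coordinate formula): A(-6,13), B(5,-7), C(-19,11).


-6*(-7-11) = 108
5*(11-13) = -10
-19*(13+ 7) = -380
sum = -282
Area = |-282|/2 = 141.0000

141.0000 sq units


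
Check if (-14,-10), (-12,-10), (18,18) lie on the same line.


-14*(-10-18) - 12*(18+ 10) + 18*(-10+ 10)
= 392 - 336 + 0 = 56

No, not collinear (determinant = 56)


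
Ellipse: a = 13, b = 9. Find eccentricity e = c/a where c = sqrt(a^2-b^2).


c = sqrt(169-81) = sqrt(88) = 9.3808
e = c/a = sqrt(88)/13 = 0.7216

e = 0.7216


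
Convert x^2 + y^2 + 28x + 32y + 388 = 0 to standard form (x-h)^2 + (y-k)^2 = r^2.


h = -D/2 = -28/2 = -14
k = -E/2 = -32/2 = -16
r^2 = h^2 + k^2 - F = 196 + 256 - 388 = 64
r = 8

Center (-14, -16), radius = 8


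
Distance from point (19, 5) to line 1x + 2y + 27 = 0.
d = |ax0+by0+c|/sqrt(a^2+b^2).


|1*19 + 2*5 + 27| = |56| = 56
sqrt(1 + 4) = sqrt(5) = 2.2361
d = 56/sqrt(5) = 25.0440

25.0440


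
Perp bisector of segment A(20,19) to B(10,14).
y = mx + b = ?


Midpoint = (15, 16.5)
Slope of AB = dy/dx = -5/(-10) = 0.5000
Perp slope = -dx/dy = -10/5 = -2.0000
b = My - (perp slope)*Mx = 16.5 + (-10*15)/(-5) = 16.5 + 30.0000 = 46.5000

y = -2.0000x + 46.5000


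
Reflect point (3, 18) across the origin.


Reflection rule for origin: (-x, -y)
(3, 18) -> (-3, -18)

(-3, -18)


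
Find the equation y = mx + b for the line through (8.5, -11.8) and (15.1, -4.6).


m = (7.2)/(6.6) = 1.0909
b = y1 - m*x1 = -11.8 - (7.2*8.5)/(6.6) = -11.8 - 9.2727 = -21.0727

y = 1.0909x - 21.0727


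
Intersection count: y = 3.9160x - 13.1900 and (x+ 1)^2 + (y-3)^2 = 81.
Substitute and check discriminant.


Substitute y = 3.9160x - 13.1900: (x+ 1)^2 + (3.9160x- 13.1900-3)^2 = 81
Expand to Ax^2 + Bx + C = 0, where b-k = -16.19
A = 1+m^2 = 16.335056
B = 2(m(b-k) - h) = 2(3.9160*(-16.19) + 1) = -124.80008
C = h^2 + (b-k)^2 - r^2 = 1 + 262.1161 - 81 = 182.1161
disc = B^2-4AC = 15575.0600 - 11899.5068 = 3675.5532
disc > 0

2 intersection points


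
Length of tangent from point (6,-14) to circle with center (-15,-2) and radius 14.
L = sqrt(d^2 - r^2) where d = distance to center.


d = sqrt((6+ 15)^2 + (-14+ 2)^2) = sqrt(441+144) = 24.1868
L = sqrt(585.0000 - 196) = sqrt(389.0000) = 19.7231

19.7231


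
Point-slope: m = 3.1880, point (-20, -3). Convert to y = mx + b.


y + 3 = 3.1880(x + 20)
y = 3.1880x - 3 - 3.1880*(-20)
y = 3.1880x + 60.7600

y = 3.1880x + 60.7600


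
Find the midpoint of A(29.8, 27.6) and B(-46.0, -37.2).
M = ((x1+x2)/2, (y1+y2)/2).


Mx = (29.8 - 46.0)/2 = -16.2/2 = -8.1000
My = (27.6 - 37.2)/2 = -9.6/2 = -4.8000

(-8.1000, -4.8000)


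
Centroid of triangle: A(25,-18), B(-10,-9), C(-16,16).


Gx = (25- 10- 16)/3 = -1/3 = -0.3333
Gy = (-18- 9+16)/3 = -11/3 = -3.6667

G = (-0.3333, -3.6667)


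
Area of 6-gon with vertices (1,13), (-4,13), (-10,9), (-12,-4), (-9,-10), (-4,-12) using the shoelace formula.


sum(xi*y_{i+1}) = 1*13 - 4*9 - 10*(-4) - 12*(-10) - 9*(-12) - 4*13 = 193
sum(yi*x_{i+1}) = 13*(-4) + 13*(-10) + 9*(-12) - 4*(-9) - 10*(-4) - 12*1 = -226
Area = |193 + 226|/2 = 419/2 = 209.5000

209.5000 sq units


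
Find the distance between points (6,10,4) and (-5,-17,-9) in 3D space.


dx=-11, dy=-27, dz=-13
d = sqrt(121+729+169) = sqrt(1019) = 31.9218

31.9218


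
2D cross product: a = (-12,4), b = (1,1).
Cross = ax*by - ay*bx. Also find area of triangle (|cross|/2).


cross = -12*1 - 4*1 = -12 - 4 = -16
Triangle area = |-16|/2 = 16/2 = 8.0000

cross = -16, triangle area = 8.0000


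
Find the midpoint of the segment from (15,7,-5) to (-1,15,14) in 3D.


Mx = (15- 1)/2 = 7.0000
My = (7+15)/2 = 11.0000
Mz = (-5+14)/2 = 4.5000

M = (7.0000, 11.0000, 4.5000)


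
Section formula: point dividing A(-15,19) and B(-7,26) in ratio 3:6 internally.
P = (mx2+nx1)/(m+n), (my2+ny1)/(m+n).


Px = (3*(-7) + 6*(-15))/9 = -111/9 = -12.3333
Py = (3*26 + 6*19)/9 = 192/9 = 21.3333

P = (-12.3333, 21.3333)


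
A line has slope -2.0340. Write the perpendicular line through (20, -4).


Perpendicular slope = -1/m1 = -1/(-2.0340) = 0.4916
b2 = y0 - m2*x0 = -4 + 20/(-2.0340) = -4 - 9.8328 = -13.8328

y = 0.4916x - 13.8328


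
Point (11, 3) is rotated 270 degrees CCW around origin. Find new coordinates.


cos(270) = 0, sin(270) = -1
x' = 11*0 - 3*(-1) = 3
y' = 11*(-1) + 3*0 = -11

(3, -11)


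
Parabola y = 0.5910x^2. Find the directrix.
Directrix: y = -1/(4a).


a = 0.5910
1/(4a) = 0.4230
directrix: y = -0.4230 = -0.4230

y = -0.4230


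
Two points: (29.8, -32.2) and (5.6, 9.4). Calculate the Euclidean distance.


dx = 5.6 - 29.8 = -24.2
dy = 9.4 + 32.2 = 41.6
d = sqrt(585.64 + 1730.56) = sqrt(2316.2) = 48.1269

48.1269


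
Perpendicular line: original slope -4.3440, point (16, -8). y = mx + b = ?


Perpendicular slope = -1/m1 = -1/(-4.3440) = 0.2302
b2 = y0 - m2*x0 = -8 + 16/(-4.3440) = -8 - 3.6832 = -11.6832

y = 0.2302x - 11.6832


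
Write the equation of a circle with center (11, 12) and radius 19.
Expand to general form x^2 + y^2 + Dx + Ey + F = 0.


(x-11)^2 + (y-12)^2 = 19^2
D = -2h = -22, E = -2k = -24
F = h^2+k^2-r^2 = 121+144-361 = -96

x^2 + y^2 - 22x - 24y - 96 = 0


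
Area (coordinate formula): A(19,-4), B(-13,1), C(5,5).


19*(1-5) = -76
-13*(5+ 4) = -117
5*(-4-1) = -25
sum = -218
Area = |-218|/2 = 109.0000

109.0000 sq units


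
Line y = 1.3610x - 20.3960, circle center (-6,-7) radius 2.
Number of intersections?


Substitute y = 1.3610x - 20.3960: (x+ 6)^2 + (1.3610x- 20.3960+ 7)^2 = 4
Expand to Ax^2 + Bx + C = 0, where b-k = -13.396
A = 1+m^2 = 2.852321
B = 2(m(b-k) - h) = 2(1.3610*(-13.396) + 6) = -24.463912
C = h^2 + (b-k)^2 - r^2 = 36 + 179.452816 - 4 = 211.452816
disc = B^2-4AC = 598.4830 - 2412.5252 = -1814.0422
disc < 0

0 intersection points


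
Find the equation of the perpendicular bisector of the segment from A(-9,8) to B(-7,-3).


Midpoint = (-8, 2.5)
Slope of AB = dy/dx = -11/2 = -5.5000
Perp slope = -dx/dy = 2/11 = 0.1818
b = My - (perp slope)*Mx = 2.5 + (2*(-8))/(-11) = 2.5 + 1.4545 = 3.9545

y = 0.1818x + 3.9545


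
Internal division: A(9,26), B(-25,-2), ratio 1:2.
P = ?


Px = (1*(-25) + 2*9)/3 = -7/3 = -2.3333
Py = (1*(-2) + 2*26)/3 = 50/3 = 16.6667

P = (-2.3333, 16.6667)


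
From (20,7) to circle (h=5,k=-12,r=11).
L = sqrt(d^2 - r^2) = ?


d = sqrt((20-5)^2 + (7+ 12)^2) = sqrt(225+361) = 24.2074
L = sqrt(586.0000 - 121) = sqrt(465.0000) = 21.5639

21.5639


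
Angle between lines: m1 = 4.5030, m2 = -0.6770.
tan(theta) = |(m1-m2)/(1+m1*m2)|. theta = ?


m1-m2 = 5.18
1+m1*m2 = -2.048531
tan(theta) = |5.18/(-2.048531)| = 2.528641
theta = arctan(|5.18/(-2.048531)|) = 68.4227 degrees (acute angle)

68.4227 degrees


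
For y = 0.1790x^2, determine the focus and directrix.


a = 0.1790
1/(4a) = 1.3966
Focus = (0, 1.3966)
Directrix: y = -1.3966

Focus = (0, 1.3966), Directrix: y = -1.3966


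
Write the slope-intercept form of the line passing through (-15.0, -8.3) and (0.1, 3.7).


m = (12.0)/(15.1) = 0.7947
b = y1 - m*x1 = -8.3 - (12.0*(-15.0))/(15.1) = -8.3 + 11.9205 = 3.6205

y = 0.7947x + 3.6205


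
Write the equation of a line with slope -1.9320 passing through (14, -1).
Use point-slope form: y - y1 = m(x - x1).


y + 1 = -1.9320(x - 14)
y = -1.9320x - 1 + 1.9320*14
y = -1.9320x + 26.0480

y = -1.9320x + 26.0480


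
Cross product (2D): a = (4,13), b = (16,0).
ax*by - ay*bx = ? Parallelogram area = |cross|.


cross = 4*0 - 13*16 = 0 - 208 = -208
Parallelogram area = |-208| = 208

cross = -208, parallelogram area = 208


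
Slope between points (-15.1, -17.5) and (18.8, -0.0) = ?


dy = -0.0 + 17.5 = 17.5
dx = 18.8 + 15.1 = 33.9
m = 17.5/33.9 = 0.5162

m = 0.5162


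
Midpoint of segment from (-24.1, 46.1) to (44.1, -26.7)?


Mx = (-24.1 + 44.1)/2 = 20.0/2 = 10.0000
My = (46.1 - 26.7)/2 = 19.4/2 = 9.7000

(10.0000, 9.7000)


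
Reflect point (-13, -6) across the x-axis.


Reflection rule for x-axis: (x, -y)
(-13, -6) -> (-13, 6)

(-13, 6)


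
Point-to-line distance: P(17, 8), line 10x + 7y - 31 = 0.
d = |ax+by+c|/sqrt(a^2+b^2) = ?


|10*17 + 7*8 - 31| = |195| = 195
sqrt(100 + 49) = sqrt(149) = 12.2066
d = 195/sqrt(149) = 15.9750

15.9750


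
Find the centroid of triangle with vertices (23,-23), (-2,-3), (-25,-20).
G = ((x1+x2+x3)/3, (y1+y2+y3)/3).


Gx = (23- 2- 25)/3 = -4/3 = -1.3333
Gy = (-23- 3- 20)/3 = -46/3 = -15.3333

G = (-1.3333, -15.3333)


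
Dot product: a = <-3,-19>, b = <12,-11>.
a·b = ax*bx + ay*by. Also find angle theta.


a·b = -3*12 - 19*(-11) = -36 + 209 = 173
|a| = sqrt(9+361) = 19.2354
|b| = sqrt(144+121) = 16.2788
cos(theta) = 173/(sqrt(370)*sqrt(265)) = 173/sqrt(98050) = 0.552487
theta = arccos(173/sqrt(98050)) = 56.4622 degrees

a·b = 173, theta = 56.4622 deg


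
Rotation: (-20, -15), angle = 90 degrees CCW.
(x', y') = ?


cos(90) = 0, sin(90) = 1
x' = -20*0 + 15*1 = 15
y' = -20*1 - 15*0 = -20

(15, -20)


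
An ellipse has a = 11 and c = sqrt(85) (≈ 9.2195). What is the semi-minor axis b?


b^2 = 11^2 - (sqrt(85))^2 = 121 - 85 = 36
b = sqrt(36) = 6

b = 6


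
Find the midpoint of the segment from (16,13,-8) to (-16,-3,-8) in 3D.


Mx = (16- 16)/2 = 0
My = (13- 3)/2 = 5.0000
Mz = (-8- 8)/2 = -8.0000

M = (0, 5.0000, -8.0000)


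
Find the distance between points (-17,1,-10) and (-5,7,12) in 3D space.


dx=12, dy=6, dz=22
d = sqrt(144+36+484) = sqrt(664) = 25.7682

25.7682


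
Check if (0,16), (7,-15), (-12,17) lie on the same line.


0*(-15-17) + 7*(17-16) - 12*(16+ 15)
= 0 + 7 - 372 = -365

No, not collinear (determinant = -365)


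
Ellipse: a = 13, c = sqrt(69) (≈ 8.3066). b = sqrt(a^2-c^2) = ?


b^2 = 13^2 - (sqrt(69))^2 = 169 - 69 = 100
b = sqrt(100) = 10

b = 10


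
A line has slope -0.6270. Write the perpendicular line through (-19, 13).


Perpendicular slope = -1/m1 = -1/(-0.6270) = 1.5949
b2 = y0 - m2*x0 = 13 - 19/(-0.6270) = 13 + 30.3030 = 43.3030

y = 1.5949x + 43.3030


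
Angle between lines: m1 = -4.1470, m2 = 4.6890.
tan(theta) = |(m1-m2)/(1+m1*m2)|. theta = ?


m1-m2 = -8.836
1+m1*m2 = -18.445283
tan(theta) = |-8.836/(-18.445283)| = 0.479038
theta = arctan(|-8.836/(-18.445283)|) = 25.5962 degrees (acute angle)

25.5962 degrees


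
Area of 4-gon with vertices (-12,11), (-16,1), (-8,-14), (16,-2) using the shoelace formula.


sum(xi*y_{i+1}) = -12*1 - 16*(-14) - 8*(-2) + 16*11 = 404
sum(yi*x_{i+1}) = 11*(-16) + 1*(-8) - 14*16 - 2*(-12) = -384
Area = |404 + 384|/2 = 788/2 = 394.0000

394.0000 sq units


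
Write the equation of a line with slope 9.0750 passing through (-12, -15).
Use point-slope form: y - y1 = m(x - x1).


y + 15 = 9.0750(x + 12)
y = 9.0750x - 15 - 9.0750*(-12)
y = 9.0750x + 93.9000

y = 9.0750x + 93.9000


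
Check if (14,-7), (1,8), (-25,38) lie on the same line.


14*(8-38) + 1*(38+ 7) - 25*(-7-8)
= -420 + 45 + 375 = 0

Yes, collinear (determinant = 0)


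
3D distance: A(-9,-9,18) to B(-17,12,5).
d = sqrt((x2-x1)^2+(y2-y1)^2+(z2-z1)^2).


dx=-8, dy=21, dz=-13
d = sqrt(64+441+169) = sqrt(674) = 25.9615

25.9615


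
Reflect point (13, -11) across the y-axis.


Reflection rule for y-axis: (-x, y)
(13, -11) -> (-13, -11)

(-13, -11)


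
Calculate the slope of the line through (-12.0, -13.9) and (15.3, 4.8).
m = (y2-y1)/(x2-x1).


dy = 4.8 + 13.9 = 18.7
dx = 15.3 + 12.0 = 27.3
m = 18.7/27.3 = 0.6850

m = 0.6850


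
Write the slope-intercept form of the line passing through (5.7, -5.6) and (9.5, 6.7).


m = (12.3)/(3.8) = 3.2368
b = y1 - m*x1 = -5.6 - (12.3*5.7)/(3.8) = -5.6 - 18.4500 = -24.0500

y = 3.2368x - 24.0500


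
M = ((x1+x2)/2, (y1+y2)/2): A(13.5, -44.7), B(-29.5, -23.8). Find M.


Mx = (13.5 - 29.5)/2 = -16.0/2 = -8.0000
My = (-44.7 - 23.8)/2 = -68.5/2 = -34.2500

(-8.0000, -34.2500)


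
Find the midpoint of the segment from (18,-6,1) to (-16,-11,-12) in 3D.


Mx = (18- 16)/2 = 1.0000
My = (-6- 11)/2 = -8.5000
Mz = (1- 12)/2 = -5.5000

M = (1.0000, -8.5000, -5.5000)


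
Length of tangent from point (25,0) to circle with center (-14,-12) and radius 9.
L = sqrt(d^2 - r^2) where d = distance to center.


d = sqrt((25+ 14)^2 + (0+ 12)^2) = sqrt(1521+144) = 40.8044
L = sqrt(1665.0000 - 81) = sqrt(1584.0000) = 39.7995

39.7995


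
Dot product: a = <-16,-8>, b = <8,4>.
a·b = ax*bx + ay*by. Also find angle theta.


a·b = -16*8 - 8*4 = -128 - 32 = -160
|a| = sqrt(256+64) = 17.8885
|b| = sqrt(64+16) = 8.9443
cos(theta) = -160/(sqrt(320)*sqrt(80)) = -160/sqrt(25600) = -1
theta = arccos(-160/sqrt(25600)) = 180.0000 degrees

a·b = -160, theta = 180.0000 deg


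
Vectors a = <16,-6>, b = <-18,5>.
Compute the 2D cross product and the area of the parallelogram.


cross = 16*5 + 6*(-18) = 80 - 108 = -28
Parallelogram area = |-28| = 28

cross = -28, parallelogram area = 28


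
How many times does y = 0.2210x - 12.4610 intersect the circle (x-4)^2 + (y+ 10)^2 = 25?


Substitute y = 0.2210x - 12.4610: (x-4)^2 + (0.2210x- 12.4610+ 10)^2 = 25
Expand to Ax^2 + Bx + C = 0, where b-k = -2.461
A = 1+m^2 = 1.048841
B = 2(m(b-k) - h) = 2(0.2210*(-2.461) - 4) = -9.087762
C = h^2 + (b-k)^2 - r^2 = 16 + 6.056521 - 25 = -2.943479
disc = B^2-4AC = 82.5874 + 12.3490 = 94.9364
disc > 0

2 intersection points


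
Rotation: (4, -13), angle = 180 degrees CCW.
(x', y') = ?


cos(180) = -1, sin(180) = 0
x' = 4*(-1) + 13*0 = -4
y' = 4*0 - 13*(-1) = 13

(-4, 13)


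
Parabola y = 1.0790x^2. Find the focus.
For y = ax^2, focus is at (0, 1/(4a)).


a = 1.0790
4a = 4.3160
focus = (0, 1/4.3160) = (0, 0.2317)

Focus = (0, 0.2317)


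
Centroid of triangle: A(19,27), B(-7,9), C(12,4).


Gx = (19- 7+12)/3 = 24/3 = 8.0000
Gy = (27+9+4)/3 = 40/3 = 13.3333

G = (8.0000, 13.3333)


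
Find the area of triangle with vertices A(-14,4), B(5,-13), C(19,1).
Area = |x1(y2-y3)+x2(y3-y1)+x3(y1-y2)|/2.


-14*(-13-1) = 196
5*(1-4) = -15
19*(4+ 13) = 323
sum = 504
Area = |504|/2 = 252.0000

252.0000 sq units


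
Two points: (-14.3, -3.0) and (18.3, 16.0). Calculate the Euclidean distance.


dx = 18.3 + 14.3 = 32.6
dy = 16.0 + 3.0 = 19.0
d = sqrt(1062.76 + 361.0) = sqrt(1423.76) = 37.7327

37.7327


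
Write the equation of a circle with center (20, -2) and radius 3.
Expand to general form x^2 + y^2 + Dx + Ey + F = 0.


(x-20)^2 + (y+ 2)^2 = 3^2
D = -2h = -40, E = -2k = 4
F = h^2+k^2-r^2 = 400+4-9 = 395

x^2 + y^2 - 40x + 4y + 395 = 0


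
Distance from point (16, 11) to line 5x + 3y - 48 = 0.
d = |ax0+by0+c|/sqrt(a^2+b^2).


|5*16 + 3*11 - 48| = |65| = 65
sqrt(25 + 9) = sqrt(34) = 5.8310
d = 65/sqrt(34) = 11.1474

11.1474


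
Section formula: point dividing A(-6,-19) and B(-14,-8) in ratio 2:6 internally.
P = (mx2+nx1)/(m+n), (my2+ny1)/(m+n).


Px = (2*(-14) + 6*(-6))/8 = -64/8 = -8.0000
Py = (2*(-8) + 6*(-19))/8 = -130/8 = -16.2500

P = (-8.0000, -16.2500)


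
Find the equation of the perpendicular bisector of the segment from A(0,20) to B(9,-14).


Midpoint = (4.5, 3)
Slope of AB = dy/dx = -34/9 = -3.7778
Perp slope = -dx/dy = 9/34 = 0.2647
b = My - (perp slope)*Mx = 3 + (9*4.5)/(-34) = 3 - 1.1912 = 1.8088

y = 0.2647x + 1.8088


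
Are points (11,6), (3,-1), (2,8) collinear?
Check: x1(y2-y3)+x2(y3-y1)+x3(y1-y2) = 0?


11*(-1-8) + 3*(8-6) + 2*(6+ 1)
= -99 + 6 + 14 = -79

No, not collinear (determinant = -79)


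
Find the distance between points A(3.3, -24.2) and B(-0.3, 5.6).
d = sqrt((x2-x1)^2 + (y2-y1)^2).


dx = -0.3 - 3.3 = -3.6
dy = 5.6 + 24.2 = 29.8
d = sqrt(12.96 + 888.04) = sqrt(901) = 30.0167

30.0167


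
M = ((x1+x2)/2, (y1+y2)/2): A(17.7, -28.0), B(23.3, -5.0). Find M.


Mx = (17.7 + 23.3)/2 = 41.0/2 = 20.5000
My = (-28.0 - 5.0)/2 = -33.0/2 = -16.5000

(20.5000, -16.5000)


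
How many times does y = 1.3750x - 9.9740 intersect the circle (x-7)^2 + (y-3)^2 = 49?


Substitute y = 1.3750x - 9.9740: (x-7)^2 + (1.3750x- 9.9740-3)^2 = 49
Expand to Ax^2 + Bx + C = 0, where b-k = -12.974
A = 1+m^2 = 2.890625
B = 2(m(b-k) - h) = 2(1.3750*(-12.974) - 7) = -49.6785
C = h^2 + (b-k)^2 - r^2 = 49 + 168.324676 - 49 = 168.324676
disc = B^2-4AC = 2467.9534 - 1946.2541 = 521.6993
disc > 0

2 intersection points


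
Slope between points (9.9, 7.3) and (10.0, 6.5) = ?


dy = 6.5 - 7.3 = -0.8
dx = 10.0 - 9.9 = 0.1
m = -0.8/0.1 = -8.0000

m = -8.0000


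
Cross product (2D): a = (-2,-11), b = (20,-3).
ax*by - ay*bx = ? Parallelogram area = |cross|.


cross = -2*(-3) + 11*20 = 6 + 220 = 226
Parallelogram area = |226| = 226

cross = 226, parallelogram area = 226


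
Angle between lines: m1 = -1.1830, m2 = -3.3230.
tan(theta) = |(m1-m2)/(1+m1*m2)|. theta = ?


m1-m2 = 2.14
1+m1*m2 = 4.931109
tan(theta) = |2.14/4.931109| = 0.433979
theta = arctan(|2.14/4.931109|) = 23.4599 degrees (acute angle)

23.4599 degrees


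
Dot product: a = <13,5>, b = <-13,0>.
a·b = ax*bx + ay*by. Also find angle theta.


a·b = 13*(-13) + 5*0 = -169 + 0 = -169
|a| = sqrt(169+25) = 13.9284
|b| = sqrt(169+0) = 13.0000
cos(theta) = -169/(sqrt(194)*sqrt(169)) = -169/sqrt(32786) = -0.933346
theta = arccos(-169/sqrt(32786)) = 158.9625 degrees

a·b = -169, theta = 158.9625 deg


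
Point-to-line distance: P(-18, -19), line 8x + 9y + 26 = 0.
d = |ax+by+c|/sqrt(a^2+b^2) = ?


|8*(-18) + 9*(-19) + 26| = |-289| = 289
sqrt(64 + 81) = sqrt(145) = 12.0416
d = 289/sqrt(145) = 24.0001

24.0001


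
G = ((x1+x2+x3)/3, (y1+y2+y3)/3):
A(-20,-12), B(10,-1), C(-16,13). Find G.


Gx = (-20+10- 16)/3 = -26/3 = -8.6667
Gy = (-12- 1+13)/3 = 0/3 = 0

G = (-8.6667, 0)


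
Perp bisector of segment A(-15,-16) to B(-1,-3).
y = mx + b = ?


Midpoint = (-8, -9.5)
Slope of AB = dy/dx = 13/14 = 0.9286
Perp slope = -dx/dy = -14/13 = -1.0769
b = My - (perp slope)*Mx = -9.5 + (14*(-8))/13 = -9.5 - 8.6154 = -18.1154

y = -1.0769x - 18.1154


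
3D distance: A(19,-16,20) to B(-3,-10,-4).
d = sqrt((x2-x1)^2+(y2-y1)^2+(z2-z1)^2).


dx=-22, dy=6, dz=-24
d = sqrt(484+36+576) = sqrt(1096) = 33.1059

33.1059


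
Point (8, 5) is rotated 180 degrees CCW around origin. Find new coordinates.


cos(180) = -1, sin(180) = 0
x' = 8*(-1) - 5*0 = -8
y' = 8*0 + 5*(-1) = -5

(-8, -5)


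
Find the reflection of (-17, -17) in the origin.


Reflection rule for origin: (-x, -y)
(-17, -17) -> (17, 17)

(17, 17)


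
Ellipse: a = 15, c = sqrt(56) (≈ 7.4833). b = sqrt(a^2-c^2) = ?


b^2 = 15^2 - (sqrt(56))^2 = 225 - 56 = 169
b = sqrt(169) = 13

b = 13


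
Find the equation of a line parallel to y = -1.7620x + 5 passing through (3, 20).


Parallel lines have equal slopes.
m2 = -1.7620
b2 = 20 + 1.7620*3 = 25.2860

y = -1.7620x + 25.2860


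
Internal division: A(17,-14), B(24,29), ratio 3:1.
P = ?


Px = (3*24 + 1*17)/4 = 89/4 = 22.2500
Py = (3*29 + 1*(-14))/4 = 73/4 = 18.2500

P = (22.2500, 18.2500)


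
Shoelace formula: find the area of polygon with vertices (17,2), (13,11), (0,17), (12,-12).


sum(xi*y_{i+1}) = 17*11 + 13*17 + 0*(-12) + 12*2 = 432
sum(yi*x_{i+1}) = 2*13 + 11*0 + 17*12 - 12*17 = 26
Area = |432 - 26|/2 = 406/2 = 203.0000

203.0000 sq units


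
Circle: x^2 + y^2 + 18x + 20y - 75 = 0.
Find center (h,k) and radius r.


h = -D/2 = -18/2 = -9
k = -E/2 = -20/2 = -10
r^2 = h^2 + k^2 - F = 81 + 100 + 75 = 256
r = 16

Center (-9, -10), radius = 16


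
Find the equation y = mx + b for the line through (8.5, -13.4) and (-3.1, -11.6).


m = (1.8)/(-11.6) = -0.1552
b = y1 - m*x1 = -13.4 - (1.8*8.5)/(-11.6) = -13.4 + 1.3190 = -12.0810

y = -0.1552x - 12.0810


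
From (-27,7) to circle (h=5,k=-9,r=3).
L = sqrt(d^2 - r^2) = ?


d = sqrt((-27-5)^2 + (7+ 9)^2) = sqrt(1024+256) = 35.7771
L = sqrt(1280.0000 - 9) = sqrt(1271.0000) = 35.6511

35.6511


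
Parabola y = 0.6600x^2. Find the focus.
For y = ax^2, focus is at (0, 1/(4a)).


a = 0.6600
4a = 2.6400
focus = (0, 1/2.6400) = (0, 0.3788)

Focus = (0, 0.3788)


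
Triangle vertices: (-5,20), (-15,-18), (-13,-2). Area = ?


-5*(-18+ 2) = 80
-15*(-2-20) = 330
-13*(20+ 18) = -494
sum = -84
Area = |-84|/2 = 42.0000

42.0000 sq units


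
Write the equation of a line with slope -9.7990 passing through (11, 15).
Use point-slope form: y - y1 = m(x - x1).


y - 15 = -9.7990(x - 11)
y = -9.7990x + 15 + 9.7990*11
y = -9.7990x + 122.7890

y = -9.7990x + 122.7890


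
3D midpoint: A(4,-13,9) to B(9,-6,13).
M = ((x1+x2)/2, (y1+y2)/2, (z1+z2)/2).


Mx = (4+9)/2 = 6.5000
My = (-13- 6)/2 = -9.5000
Mz = (9+13)/2 = 11.0000

M = (6.5000, -9.5000, 11.0000)


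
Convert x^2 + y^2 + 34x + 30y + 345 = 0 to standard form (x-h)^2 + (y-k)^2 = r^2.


h = -D/2 = -34/2 = -17
k = -E/2 = -30/2 = -15
r^2 = h^2 + k^2 - F = 289 + 225 - 345 = 169
r = 13

Center (-17, -15), radius = 13


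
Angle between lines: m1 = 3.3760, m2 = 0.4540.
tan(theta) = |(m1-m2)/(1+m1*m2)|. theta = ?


m1-m2 = 2.922
1+m1*m2 = 2.532704
tan(theta) = |2.922/2.532704| = 1.153708
theta = arctan(|2.922/2.532704|) = 49.0822 degrees (acute angle)

49.0822 degrees


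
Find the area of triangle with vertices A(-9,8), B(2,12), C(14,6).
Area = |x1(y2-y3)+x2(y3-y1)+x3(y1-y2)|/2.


-9*(12-6) = -54
2*(6-8) = -4
14*(8-12) = -56
sum = -114
Area = |-114|/2 = 57.0000

57.0000 sq units


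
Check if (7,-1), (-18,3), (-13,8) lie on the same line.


7*(3-8) - 18*(8+ 1) - 13*(-1-3)
= -35 - 162 + 52 = -145

No, not collinear (determinant = -145)


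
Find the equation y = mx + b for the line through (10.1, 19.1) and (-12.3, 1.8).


m = (-17.3)/(-22.4) = 0.7723
b = y1 - m*x1 = 19.1 - (-17.3*10.1)/(-22.4) = 19.1 - 7.8004 = 11.2996

y = 0.7723x + 11.2996


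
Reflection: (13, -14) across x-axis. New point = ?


Reflection rule for x-axis: (x, -y)
(13, -14) -> (13, 14)

(13, 14)


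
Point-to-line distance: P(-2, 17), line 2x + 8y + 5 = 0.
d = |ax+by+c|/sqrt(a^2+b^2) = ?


|2*(-2) + 8*17 + 5| = |137| = 137
sqrt(4 + 64) = sqrt(68) = 8.2462
d = 137/sqrt(68) = 16.6137

16.6137


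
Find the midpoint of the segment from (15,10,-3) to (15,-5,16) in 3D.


Mx = (15+15)/2 = 15.0000
My = (10- 5)/2 = 2.5000
Mz = (-3+16)/2 = 6.5000

M = (15.0000, 2.5000, 6.5000)


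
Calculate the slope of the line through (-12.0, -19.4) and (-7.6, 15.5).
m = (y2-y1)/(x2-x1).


dy = 15.5 + 19.4 = 34.9
dx = -7.6 + 12.0 = 4.4
m = 34.9/4.4 = 7.9318

m = 7.9318


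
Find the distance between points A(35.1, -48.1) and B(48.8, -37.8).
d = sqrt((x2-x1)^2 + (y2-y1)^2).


dx = 48.8 - 35.1 = 13.7
dy = -37.8 + 48.1 = 10.3
d = sqrt(187.69 + 106.09) = sqrt(293.78) = 17.1400

17.1400


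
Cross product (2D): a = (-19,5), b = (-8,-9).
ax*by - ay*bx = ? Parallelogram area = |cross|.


cross = -19*(-9) - 5*(-8) = 171 + 40 = 211
Parallelogram area = |211| = 211

cross = 211, parallelogram area = 211


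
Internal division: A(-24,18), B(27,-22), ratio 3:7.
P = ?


Px = (3*27 + 7*(-24))/10 = -87/10 = -8.7000
Py = (3*(-22) + 7*18)/10 = 60/10 = 6.0000

P = (-8.7000, 6.0000)


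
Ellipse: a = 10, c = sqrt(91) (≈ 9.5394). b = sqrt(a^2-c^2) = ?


b^2 = 10^2 - (sqrt(91))^2 = 100 - 91 = 9
b = sqrt(9) = 3

b = 3


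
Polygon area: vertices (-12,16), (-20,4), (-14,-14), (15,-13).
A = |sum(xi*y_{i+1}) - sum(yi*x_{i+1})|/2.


sum(xi*y_{i+1}) = -12*4 - 20*(-14) - 14*(-13) + 15*16 = 654
sum(yi*x_{i+1}) = 16*(-20) + 4*(-14) - 14*15 - 13*(-12) = -430
Area = |654 + 430|/2 = 1084/2 = 542.0000

542.0000 sq units


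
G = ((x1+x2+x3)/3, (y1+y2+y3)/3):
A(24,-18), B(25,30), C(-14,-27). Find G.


Gx = (24+25- 14)/3 = 35/3 = 11.6667
Gy = (-18+30- 27)/3 = -15/3 = -5.0000

G = (11.6667, -5.0000)
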